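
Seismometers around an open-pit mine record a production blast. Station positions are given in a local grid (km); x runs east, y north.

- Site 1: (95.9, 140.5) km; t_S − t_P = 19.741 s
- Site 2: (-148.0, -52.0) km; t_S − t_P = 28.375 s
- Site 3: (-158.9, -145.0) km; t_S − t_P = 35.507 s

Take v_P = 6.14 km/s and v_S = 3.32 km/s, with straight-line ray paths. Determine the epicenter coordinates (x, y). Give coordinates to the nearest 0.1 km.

48.8 km east, 5.8 km north

Distance from S−P lag: d = Δt · v_P v_S / (v_P − v_S) = Δt · (6.14·3.32)/(6.14−3.32) ≈ 7.2287·Δt.
So d_Site 1 = 142.70, d_Site 2 = 205.11, d_Site 3 = 256.67 km.
Circle about each station: (x − 95.9)² + (y − 140.5)² = 142.70²; (x + 148.0)² + (y + 52.0)² = 205.11²; (x + 158.9)² + (y + 145.0)² = 256.67².
Subtracting the Site 1 equation from the Site 2 and Site 3 equations removes the quadratic terms:
-487.8 x − 385.0 y = -26035.88
-509.6 x − 571.0 y = -28179.05
Solving the 2×2 system: x ≈ 48.8, y ≈ 5.8 km.
Check against Site 1 (with the unrounded x, y): √((x − 95.9)²+(y − 140.5)²) = 142.70 ≈ 142.70 km. ✓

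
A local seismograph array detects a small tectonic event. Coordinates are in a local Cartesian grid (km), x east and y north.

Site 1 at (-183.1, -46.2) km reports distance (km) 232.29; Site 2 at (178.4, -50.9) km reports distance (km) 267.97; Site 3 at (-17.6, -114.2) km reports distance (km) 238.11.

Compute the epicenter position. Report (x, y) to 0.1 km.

Circle about each station: (x + 183.1)² + (y + 46.2)² = 232.29²; (x − 178.4)² + (y + 50.9)² = 267.97²; (x + 17.6)² + (y + 114.2)² = 238.11².
Subtracting the Site 1 equation from the Site 2 and Site 3 equations removes the quadratic terms:
723.0 x − 9.4 y = -19091.96
331.0 x − 136.0 y = -25046.38
Solving the 2×2 system: x ≈ -24.8, y ≈ 123.8 km.
Check against Site 1 (with the unrounded x, y): √((x + 183.1)²+(y + 46.2)²) = 232.30 ≈ 232.29 km. ✓

(-24.8, 123.8)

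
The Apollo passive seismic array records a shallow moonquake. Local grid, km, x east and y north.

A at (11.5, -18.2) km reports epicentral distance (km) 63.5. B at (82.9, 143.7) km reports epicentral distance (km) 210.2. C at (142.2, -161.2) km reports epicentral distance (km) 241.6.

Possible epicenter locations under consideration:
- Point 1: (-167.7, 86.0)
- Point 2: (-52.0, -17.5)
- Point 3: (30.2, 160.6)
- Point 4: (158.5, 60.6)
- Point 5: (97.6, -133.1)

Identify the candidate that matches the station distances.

Point 2

For each candidate, compare |candidate − station| to the reported distance:
Point 1: residuals A 143.8, B 47.0, C 154.8 → max 154.8 km
Point 2: residuals A 0.0, B 0.0, C 0.0 → max 0.0 km
Point 3: residuals A 116.3, B 154.9, C 99.1 → max 154.9 km
Point 4: residuals A 103.3, B 97.9, C 19.2 → max 103.3 km
Point 5: residuals A 80.1, B 67.0, C 188.9 → max 188.9 km
Only Point 2 has all residuals ≈ 0.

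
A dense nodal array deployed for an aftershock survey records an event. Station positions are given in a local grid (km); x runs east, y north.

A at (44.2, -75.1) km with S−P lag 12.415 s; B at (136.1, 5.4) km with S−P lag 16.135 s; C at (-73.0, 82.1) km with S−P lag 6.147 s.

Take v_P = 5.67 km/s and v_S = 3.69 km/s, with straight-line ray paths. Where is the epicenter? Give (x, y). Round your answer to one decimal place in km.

Distance from S−P lag: d = Δt · v_P v_S / (v_P − v_S) = Δt · (5.67·3.69)/(5.67−3.69) ≈ 10.5668·Δt.
So d_A = 131.19, d_B = 170.50, d_C = 64.95 km.
Circle about each station: (x − 44.2)² + (y + 75.1)² = 131.19²; (x − 136.1)² + (y − 5.4)² = 170.50²; (x + 73.0)² + (y − 82.1)² = 64.95².
Subtracting the A equation from the B and C equations removes the quadratic terms:
183.8 x + 161.0 y = -900.71
-234.4 x + 314.4 y = 17468.07
Solving the 2×2 system: x ≈ -32.4, y ≈ 31.4 km.

(-32.4, 31.4)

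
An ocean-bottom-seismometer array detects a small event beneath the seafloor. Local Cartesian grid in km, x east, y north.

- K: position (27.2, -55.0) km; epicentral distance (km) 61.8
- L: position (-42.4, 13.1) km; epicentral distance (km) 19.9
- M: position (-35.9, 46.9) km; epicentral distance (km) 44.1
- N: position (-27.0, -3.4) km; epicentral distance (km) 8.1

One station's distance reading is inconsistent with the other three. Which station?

Solve using three stations at a time. Using L, M, N (subtract circle equations pairwise → linear system) gives (x, y) ≈ (-24.6, 4.3).
Distances from that point to each station vs reported:
  K: calculated 78.7 vs reported 61.8 → residual 16.9 km
  L: calculated 19.9 vs reported 19.9 → residual 0.0 km
  M: calculated 44.1 vs reported 44.1 → residual 0.0 km
  N: calculated 8.1 vs reported 8.1 → residual 0.0 km
L, M, N are mutually consistent (residuals ≈ 0); K is off by 16.9 km.

K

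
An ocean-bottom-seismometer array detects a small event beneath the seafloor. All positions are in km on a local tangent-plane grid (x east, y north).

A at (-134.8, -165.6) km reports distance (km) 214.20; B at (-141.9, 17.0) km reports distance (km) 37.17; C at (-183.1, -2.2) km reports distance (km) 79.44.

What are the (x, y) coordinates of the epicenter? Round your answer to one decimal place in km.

-121.7 km east, 48.2 km north

Circle about each station: (x + 134.8)² + (y + 165.6)² = 214.20²; (x + 141.9)² + (y − 17.0)² = 37.17²; (x + 183.1)² + (y + 2.2)² = 79.44².
Subtracting the A equation from the B and C equations removes the quadratic terms:
-14.2 x + 365.2 y = 19330.24
-96.6 x + 326.8 y = 27506.98
Solving the 2×2 system: x ≈ -121.7, y ≈ 48.2 km.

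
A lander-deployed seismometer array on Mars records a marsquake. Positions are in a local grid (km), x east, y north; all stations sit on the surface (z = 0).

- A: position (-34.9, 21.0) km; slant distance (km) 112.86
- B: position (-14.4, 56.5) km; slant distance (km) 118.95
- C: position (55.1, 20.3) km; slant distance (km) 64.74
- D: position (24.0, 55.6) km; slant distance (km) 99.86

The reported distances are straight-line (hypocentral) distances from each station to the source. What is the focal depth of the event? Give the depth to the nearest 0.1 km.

42.6 km

Each station gives a sphere (x−x_i)² + (y−y_i)² + z² = d_i² (stations at z=0).
Subtracting the A sphere from B and C: z² cancels, leaving linear equations in x and y:
41.0 x + 71.0 y = 328.88
180.0 x − 1.4 y = 10335.20
Solving: x ≈ 57.197, y ≈ -28.397 km (keep extra digits for the depth step; rounded: 57.2, -28.4).
Then from the A sphere: z² = 112.86² − (x + 34.9)² − (y − 21.0)² with x = 57.197, y = -28.397, so z ≈ 42.608 ≈ 42.6 km.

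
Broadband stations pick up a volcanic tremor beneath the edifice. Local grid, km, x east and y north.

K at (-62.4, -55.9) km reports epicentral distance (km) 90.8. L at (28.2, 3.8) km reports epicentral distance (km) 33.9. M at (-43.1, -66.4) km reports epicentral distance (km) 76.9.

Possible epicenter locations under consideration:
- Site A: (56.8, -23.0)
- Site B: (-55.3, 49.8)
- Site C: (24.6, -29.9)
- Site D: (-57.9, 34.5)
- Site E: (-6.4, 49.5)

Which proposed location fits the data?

For each candidate, compare |candidate − station| to the reported distance:
Site A: residuals K 32.9, L 5.3, M 32.0 → max 32.9 km
Site B: residuals K 15.1, L 61.4, M 39.9 → max 61.4 km
Site C: residuals K 0.0, L 0.0, M 0.0 → max 0.0 km
Site D: residuals K 0.3, L 57.5, M 25.1 → max 57.5 km
Site E: residuals K 28.6, L 23.4, M 44.7 → max 44.7 km
Only Site C has all residuals ≈ 0.

Site C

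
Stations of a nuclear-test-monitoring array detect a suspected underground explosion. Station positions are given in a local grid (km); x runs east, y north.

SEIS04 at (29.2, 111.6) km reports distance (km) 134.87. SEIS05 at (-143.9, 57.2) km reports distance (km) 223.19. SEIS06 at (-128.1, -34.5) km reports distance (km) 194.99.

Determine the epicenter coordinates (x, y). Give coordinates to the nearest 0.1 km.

Circle about each station: (x − 29.2)² + (y − 111.6)² = 134.87²; (x + 143.9)² + (y − 57.2)² = 223.19²; (x + 128.1)² + (y + 34.5)² = 194.99².
Subtracting pairs of circle equations eliminates x²+y² and gives linear equations (the radical axes):
-346.2 x − 108.8 y = -20952.01
-314.6 x − 292.2 y = -15538.52
Solving the 2×2 system: x ≈ 66.2, y ≈ -18.1 km.

66.2 km east, -18.1 km north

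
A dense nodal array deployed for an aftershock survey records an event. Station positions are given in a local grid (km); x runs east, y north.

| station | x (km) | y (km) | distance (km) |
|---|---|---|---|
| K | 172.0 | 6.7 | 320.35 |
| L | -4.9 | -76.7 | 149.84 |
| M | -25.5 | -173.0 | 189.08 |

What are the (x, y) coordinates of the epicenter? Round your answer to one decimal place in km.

Circle about each station: (x − 172.0)² + (y − 6.7)² = 320.35²; (x + 4.9)² + (y + 76.7)² = 149.84²; (x + 25.5)² + (y + 173.0)² = 189.08².
Subtracting the K equation from the L and M equations removes the quadratic terms:
-353.8 x − 166.8 y = 56450.11
-395.0 x − 359.4 y = 67823.24
Solving the 2×2 system: x ≈ -146.5, y ≈ -27.7 km.
Check against K (with the unrounded x, y): √((x − 172.0)²+(y − 6.7)²) = 320.34 ≈ 320.35 km. ✓

x ≈ -146.5 km, y ≈ -27.7 km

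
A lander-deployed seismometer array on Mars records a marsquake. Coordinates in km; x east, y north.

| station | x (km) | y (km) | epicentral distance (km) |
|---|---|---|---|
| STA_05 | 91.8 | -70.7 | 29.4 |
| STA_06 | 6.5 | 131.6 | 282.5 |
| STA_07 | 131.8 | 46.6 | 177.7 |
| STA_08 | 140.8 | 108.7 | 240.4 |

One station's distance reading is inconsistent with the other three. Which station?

STA_05

Solve using three stations at a time. Using STA_06, STA_07, STA_08 (subtract circle equations pairwise → linear system) gives (x, y) ≈ (112.9, -130.0).
Distances from that point to each station vs reported:
  STA_05: calculated 63.0 vs reported 29.4 → residual 33.6 km
  STA_06: calculated 282.5 vs reported 282.5 → residual 0.0 km
  STA_07: calculated 177.6 vs reported 177.7 → residual 0.1 km
  STA_08: calculated 240.4 vs reported 240.4 → residual 0.0 km
STA_06, STA_07, STA_08 are mutually consistent (residuals ≈ 0); STA_05 is off by 33.6 km.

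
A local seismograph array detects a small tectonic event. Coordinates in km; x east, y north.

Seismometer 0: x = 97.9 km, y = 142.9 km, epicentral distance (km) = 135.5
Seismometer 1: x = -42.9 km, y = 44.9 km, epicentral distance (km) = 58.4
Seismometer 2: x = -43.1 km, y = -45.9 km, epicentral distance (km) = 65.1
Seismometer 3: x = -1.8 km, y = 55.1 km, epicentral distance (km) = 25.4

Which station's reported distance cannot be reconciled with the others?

Seismometer 2

Solve using three stations at a time. Using Seismometer 0, Seismometer 1, Seismometer 3 (subtract circle equations pairwise → linear system) gives (x, y) ≈ (14.8, 35.9).
Distances from that point to each station vs reported:
  Seismometer 0: calculated 135.5 vs reported 135.5 → residual 0.0 km
  Seismometer 1: calculated 58.4 vs reported 58.4 → residual 0.0 km
  Seismometer 2: calculated 100.2 vs reported 65.1 → residual 35.1 km
  Seismometer 3: calculated 25.4 vs reported 25.4 → residual 0.0 km
Seismometer 0, Seismometer 1, Seismometer 3 are mutually consistent (residuals ≈ 0); Seismometer 2 is off by 35.1 km.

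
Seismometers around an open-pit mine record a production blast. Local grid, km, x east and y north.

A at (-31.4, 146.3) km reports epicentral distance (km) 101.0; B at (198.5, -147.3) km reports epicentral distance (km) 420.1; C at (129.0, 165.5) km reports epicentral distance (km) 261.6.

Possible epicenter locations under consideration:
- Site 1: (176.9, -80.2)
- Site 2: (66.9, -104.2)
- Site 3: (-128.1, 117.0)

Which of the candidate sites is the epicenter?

For each candidate, compare |candidate − station| to the reported distance:
Site 1: residuals A 206.7, B 349.6, C 11.3 → max 349.6 km
Site 2: residuals A 168.1, B 281.6, C 15.2 → max 281.6 km
Site 3: residuals A 0.0, B 0.0, C 0.0 → max 0.0 km
Only Site 3 has all residuals ≈ 0.

Site 3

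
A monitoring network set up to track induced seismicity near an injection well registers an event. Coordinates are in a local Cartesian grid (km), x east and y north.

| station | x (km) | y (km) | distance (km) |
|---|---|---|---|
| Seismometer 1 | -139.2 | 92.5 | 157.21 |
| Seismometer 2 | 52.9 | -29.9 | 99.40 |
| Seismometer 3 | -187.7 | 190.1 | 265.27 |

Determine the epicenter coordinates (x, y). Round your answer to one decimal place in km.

Circle about each station: (x + 139.2)² + (y − 92.5)² = 157.21²; (x − 52.9)² + (y + 29.9)² = 99.40²; (x + 187.7)² + (y − 190.1)² = 265.27².
Subtracting the Seismometer 1 equation from the Seismometer 2 and Seismometer 3 equations removes the quadratic terms:
384.2 x − 244.8 y = -9405.85
-97.0 x + 195.2 y = -2216.78
Solving the 2×2 system: x ≈ -46.4, y ≈ -34.4 km.

-46.4 km east, -34.4 km north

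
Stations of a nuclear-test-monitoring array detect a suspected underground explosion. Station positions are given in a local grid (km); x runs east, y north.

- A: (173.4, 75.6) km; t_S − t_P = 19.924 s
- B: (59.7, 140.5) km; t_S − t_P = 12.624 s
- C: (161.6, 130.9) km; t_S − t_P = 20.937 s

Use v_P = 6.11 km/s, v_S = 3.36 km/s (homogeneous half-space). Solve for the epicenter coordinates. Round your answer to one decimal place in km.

Distance from S−P lag: d = Δt · v_P v_S / (v_P − v_S) = Δt · (6.11·3.36)/(6.11−3.36) ≈ 7.4653·Δt.
So d_A = 148.74, d_B = 94.24, d_C = 156.30 km.
Circle about each station: (x − 173.4)² + (y − 75.6)² = 148.74²; (x − 59.7)² + (y − 140.5)² = 94.24²; (x − 161.6)² + (y − 130.9)² = 156.30².
Subtracting the A equation from the B and C equations removes the quadratic terms:
-227.4 x + 129.8 y = 763.83
-23.6 x + 110.6 y = 5160.35
Solving the 2×2 system: x ≈ 26.5, y ≈ 52.3 km.

x ≈ 26.5 km, y ≈ 52.3 km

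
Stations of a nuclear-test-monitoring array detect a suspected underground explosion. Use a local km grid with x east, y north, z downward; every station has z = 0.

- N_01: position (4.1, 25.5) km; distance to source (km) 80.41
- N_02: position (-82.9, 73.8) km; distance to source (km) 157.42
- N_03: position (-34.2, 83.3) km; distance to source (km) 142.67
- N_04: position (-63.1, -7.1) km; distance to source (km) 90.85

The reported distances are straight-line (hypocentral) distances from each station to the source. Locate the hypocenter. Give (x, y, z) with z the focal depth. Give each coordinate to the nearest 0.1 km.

Each station gives a sphere (x−x_i)² + (y−y_i)² + z² = d_i² (stations at z=0).
Subtracting the N_01 sphere from N_02 and N_03: z² cancels, leaving linear equations in x and y:
-174.0 x + 96.6 y = -6663.50
-76.6 x + 115.6 y = -6447.49
Solving: x ≈ 11.598, y ≈ -48.089 km (keep extra digits for the depth step; rounded: 11.6, -48.1).
Then from the N_01 sphere: z² = 80.41² − (x − 4.1)² − (y − 25.5)² with x = 11.598, y = -48.089, so z ≈ 31.531 ≈ 31.5 km.
Check against N_04 (with the unrounded solution): distance 90.85 ≈ 90.85 km. ✓

(11.6, -48.1, 31.5)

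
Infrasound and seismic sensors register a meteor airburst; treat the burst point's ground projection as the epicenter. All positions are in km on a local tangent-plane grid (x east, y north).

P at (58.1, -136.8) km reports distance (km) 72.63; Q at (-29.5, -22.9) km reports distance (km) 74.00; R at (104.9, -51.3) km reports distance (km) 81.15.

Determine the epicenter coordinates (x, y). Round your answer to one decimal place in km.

x ≈ 26.3 km, y ≈ -71.5 km

Circle about each station: (x − 58.1)² + (y + 136.8)² = 72.63²; (x + 29.5)² + (y + 22.9)² = 74.00²; (x − 104.9)² + (y + 51.3)² = 81.15².
Subtracting the P equation from the Q and R equations removes the quadratic terms:
-175.2 x + 227.8 y = -20896.07
93.6 x + 171.0 y = -9764.36
Solving the 2×2 system: x ≈ 26.3, y ≈ -71.5 km.
Check against P (with the unrounded x, y): √((x − 58.1)²+(y + 136.8)²) = 72.63 ≈ 72.63 km. ✓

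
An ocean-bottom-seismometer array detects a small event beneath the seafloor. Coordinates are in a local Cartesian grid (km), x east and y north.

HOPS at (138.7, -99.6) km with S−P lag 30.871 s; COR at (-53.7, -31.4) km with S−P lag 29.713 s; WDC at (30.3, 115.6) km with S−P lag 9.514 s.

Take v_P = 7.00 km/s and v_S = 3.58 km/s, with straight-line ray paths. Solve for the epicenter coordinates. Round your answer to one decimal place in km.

x ≈ 99.6 km, y ≈ 123.2 km

Distance from S−P lag: d = Δt · v_P v_S / (v_P − v_S) = Δt · (7.00·3.58)/(7.00−3.58) ≈ 7.3275·Δt.
So d_HOPS = 226.21, d_COR = 217.72, d_WDC = 69.71 km.
Circle about each station: (x − 138.7)² + (y + 99.6)² = 226.21²; (x + 53.7)² + (y + 31.4)² = 217.72²; (x − 30.3)² + (y − 115.6)² = 69.71².
Subtracting pairs of circle equations eliminates x²+y² and gives linear equations (the radical axes):
-384.8 x + 136.4 y = -21519.23
-216.8 x + 430.4 y = 31435.08
Solving the 2×2 system: x ≈ 99.6, y ≈ 123.2 km.
Check against HOPS (with the unrounded x, y): √((x − 138.7)²+(y + 99.6)²) = 226.21 ≈ 226.21 km. ✓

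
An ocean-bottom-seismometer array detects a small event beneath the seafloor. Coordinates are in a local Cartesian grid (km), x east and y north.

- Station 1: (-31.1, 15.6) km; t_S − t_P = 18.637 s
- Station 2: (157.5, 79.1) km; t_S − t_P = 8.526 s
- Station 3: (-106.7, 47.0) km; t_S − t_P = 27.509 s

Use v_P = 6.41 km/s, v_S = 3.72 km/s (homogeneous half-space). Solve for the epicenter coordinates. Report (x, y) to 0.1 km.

Distance from S−P lag: d = Δt · v_P v_S / (v_P − v_S) = Δt · (6.41·3.72)/(6.41−3.72) ≈ 8.8644·Δt.
So d_Station 1 = 165.21, d_Station 2 = 75.58, d_Station 3 = 243.85 km.
Circle about each station: (x + 31.1)² + (y − 15.6)² = 165.21²; (x − 157.5)² + (y − 79.1)² = 75.58²; (x + 106.7)² + (y − 47.0)² = 243.85².
Subtracting pairs of circle equations eliminates x²+y² and gives linear equations (the radical axes):
377.2 x + 127.0 y = 51434.50
-151.2 x + 62.8 y = -19785.16
Solving the 2×2 system: x ≈ 133.9, y ≈ 7.3 km.
Check against Station 1 (with the unrounded x, y): √((x + 31.1)²+(y − 15.6)²) = 165.20 ≈ 165.21 km. ✓

133.9 km east, 7.3 km north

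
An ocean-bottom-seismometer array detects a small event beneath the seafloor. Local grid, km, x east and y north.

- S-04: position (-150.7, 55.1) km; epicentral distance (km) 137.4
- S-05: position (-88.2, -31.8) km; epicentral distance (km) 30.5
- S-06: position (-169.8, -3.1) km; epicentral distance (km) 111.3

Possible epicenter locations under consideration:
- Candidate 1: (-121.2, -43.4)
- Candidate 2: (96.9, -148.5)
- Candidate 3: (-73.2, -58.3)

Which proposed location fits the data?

For each candidate, compare |candidate − station| to the reported distance:
Candidate 1: residuals S-04 34.6, S-05 4.5, S-06 48.2 → max 48.2 km
Candidate 2: residuals S-04 183.2, S-05 188.3, S-06 192.5 → max 192.5 km
Candidate 3: residuals S-04 0.0, S-05 0.0, S-06 0.0 → max 0.0 km
Only Candidate 3 has all residuals ≈ 0.

Candidate 3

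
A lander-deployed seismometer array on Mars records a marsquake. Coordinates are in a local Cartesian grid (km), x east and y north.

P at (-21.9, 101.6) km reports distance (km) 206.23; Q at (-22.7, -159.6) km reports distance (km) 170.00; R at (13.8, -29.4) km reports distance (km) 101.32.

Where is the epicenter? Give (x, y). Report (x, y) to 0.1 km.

(111.7, -55.5)

Circle about each station: (x + 21.9)² + (y − 101.6)² = 206.23²; (x + 22.7)² + (y + 159.6)² = 170.00²; (x − 13.8)² + (y + 29.4)² = 101.32².
Subtracting the P equation from the Q and R equations removes the quadratic terms:
-1.6 x − 522.4 y = 28816.09
71.4 x − 262.0 y = 22517.70
Solving the 2×2 system: x ≈ 111.7, y ≈ -55.5 km.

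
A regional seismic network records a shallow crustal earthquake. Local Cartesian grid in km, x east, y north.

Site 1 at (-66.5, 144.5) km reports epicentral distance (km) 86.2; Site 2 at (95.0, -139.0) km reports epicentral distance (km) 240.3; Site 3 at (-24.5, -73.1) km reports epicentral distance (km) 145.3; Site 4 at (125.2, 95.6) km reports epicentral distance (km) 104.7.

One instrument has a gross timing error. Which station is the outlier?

Solve using three stations at a time. Using Site 1, Site 2, Site 3 (subtract circle equations pairwise → linear system) gives (x, y) ≈ (-19.8, 72.1).
Distances from that point to each station vs reported:
  Site 1: calculated 86.2 vs reported 86.2 → residual 0.0 km
  Site 2: calculated 240.3 vs reported 240.3 → residual 0.0 km
  Site 3: calculated 145.3 vs reported 145.3 → residual 0.0 km
  Site 4: calculated 146.9 vs reported 104.7 → residual 42.2 km
Site 1, Site 2, Site 3 are mutually consistent (residuals ≈ 0); Site 4 is off by 42.2 km.

Site 4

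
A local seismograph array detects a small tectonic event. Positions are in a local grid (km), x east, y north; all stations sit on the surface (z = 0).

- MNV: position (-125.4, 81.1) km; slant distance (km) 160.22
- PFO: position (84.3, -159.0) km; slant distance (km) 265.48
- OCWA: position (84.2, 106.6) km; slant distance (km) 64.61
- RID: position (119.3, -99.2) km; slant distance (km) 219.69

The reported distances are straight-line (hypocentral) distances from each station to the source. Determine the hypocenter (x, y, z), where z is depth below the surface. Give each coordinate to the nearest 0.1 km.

Each station gives a sphere (x−x_i)² + (y−y_i)² + z² = d_i² (stations at z=0).
Subtracting the MNV sphere from PFO and OCWA: z² cancels, leaving linear equations in x and y:
419.4 x − 480.2 y = -34724.06
419.2 x + 51.0 y = 17646.83
Solving: x ≈ 30.101, y ≈ 98.601 km (keep extra digits for the depth step; rounded: 30.1, 98.6).
Then from the MNV sphere: z² = 160.22² − (x + 125.4)² − (y − 81.1)² with x = 30.101, y = 98.601, so z ≈ 34.404 ≈ 34.4 km.

(30.1, 98.6, 34.4)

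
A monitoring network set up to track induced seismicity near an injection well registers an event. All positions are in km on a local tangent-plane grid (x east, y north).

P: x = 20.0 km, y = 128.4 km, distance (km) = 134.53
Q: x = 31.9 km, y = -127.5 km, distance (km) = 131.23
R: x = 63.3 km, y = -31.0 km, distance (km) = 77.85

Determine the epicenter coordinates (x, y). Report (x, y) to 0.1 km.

(-9.3, -2.9)

Circle about each station: (x − 20.0)² + (y − 128.4)² = 134.53²; (x − 31.9)² + (y + 127.5)² = 131.23²; (x − 63.3)² + (y + 31.0)² = 77.85².
Subtracting the P equation from the Q and R equations removes the quadratic terms:
23.8 x − 511.8 y = 1264.31
86.6 x − 318.8 y = 119.03
Solving the 2×2 system: x ≈ -9.3, y ≈ -2.9 km.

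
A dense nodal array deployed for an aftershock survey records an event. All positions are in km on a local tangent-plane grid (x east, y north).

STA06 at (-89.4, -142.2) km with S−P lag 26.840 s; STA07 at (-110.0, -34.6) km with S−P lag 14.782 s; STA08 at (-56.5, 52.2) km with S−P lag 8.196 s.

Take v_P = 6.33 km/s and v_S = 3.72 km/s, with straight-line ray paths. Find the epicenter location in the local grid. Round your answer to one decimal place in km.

x ≈ -114.0 km, y ≈ 98.7 km

Distance from S−P lag: d = Δt · v_P v_S / (v_P − v_S) = Δt · (6.33·3.72)/(6.33−3.72) ≈ 9.0221·Δt.
So d_STA06 = 242.15, d_STA07 = 133.36, d_STA08 = 73.94 km.
Circle about each station: (x + 89.4)² + (y + 142.2)² = 242.15²; (x + 110.0)² + (y + 34.6)² = 133.36²; (x + 56.5)² + (y − 52.2)² = 73.94².
Subtracting pairs of circle equations eliminates x²+y² and gives linear equations (the radical axes):
-41.2 x + 215.2 y = 25935.69
65.8 x + 388.8 y = 30873.39
Solving the 2×2 system: x ≈ -114.0, y ≈ 98.7 km.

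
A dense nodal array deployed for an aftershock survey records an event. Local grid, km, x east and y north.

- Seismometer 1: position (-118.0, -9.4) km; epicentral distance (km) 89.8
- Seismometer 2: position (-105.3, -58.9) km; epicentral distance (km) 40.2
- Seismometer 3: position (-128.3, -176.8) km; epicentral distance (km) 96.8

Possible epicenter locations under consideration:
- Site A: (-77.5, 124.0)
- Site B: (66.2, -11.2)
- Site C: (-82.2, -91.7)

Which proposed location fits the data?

For each candidate, compare |candidate − station| to the reported distance:
Site A: residuals Seismometer 1 49.6, Seismometer 2 144.8, Seismometer 3 208.3 → max 208.3 km
Site B: residuals Seismometer 1 94.4, Seismometer 2 137.8, Seismometer 3 158.6 → max 158.6 km
Site C: residuals Seismometer 1 0.1, Seismometer 2 0.1, Seismometer 3 0.0 → max 0.1 km
Only Site C has all residuals ≈ 0.

Site C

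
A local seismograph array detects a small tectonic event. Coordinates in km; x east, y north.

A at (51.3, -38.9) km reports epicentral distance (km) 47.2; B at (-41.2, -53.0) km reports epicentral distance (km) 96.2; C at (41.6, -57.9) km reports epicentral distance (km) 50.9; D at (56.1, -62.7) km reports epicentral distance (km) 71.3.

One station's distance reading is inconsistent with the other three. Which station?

Solve using three stations at a time. Using A, B, D (subtract circle equations pairwise → linear system) gives (x, y) ≈ (35.2, 5.5).
Distances from that point to each station vs reported:
  A: calculated 47.2 vs reported 47.2 → residual 0.0 km
  B: calculated 96.2 vs reported 96.2 → residual 0.0 km
  C: calculated 63.7 vs reported 50.9 → residual 12.8 km
  D: calculated 71.3 vs reported 71.3 → residual 0.0 km
A, B, D are mutually consistent (residuals ≈ 0); C is off by 12.8 km.

C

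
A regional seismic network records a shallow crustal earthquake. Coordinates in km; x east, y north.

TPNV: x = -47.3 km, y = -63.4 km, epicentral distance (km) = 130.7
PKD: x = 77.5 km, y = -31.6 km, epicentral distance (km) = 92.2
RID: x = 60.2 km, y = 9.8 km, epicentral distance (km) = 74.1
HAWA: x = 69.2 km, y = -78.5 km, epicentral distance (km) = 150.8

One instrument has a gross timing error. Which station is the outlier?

PKD

Solve using three stations at a time. Using TPNV, RID, HAWA (subtract circle equations pairwise → linear system) gives (x, y) ≈ (3.3, 57.1).
Distances from that point to each station vs reported:
  TPNV: calculated 130.6 vs reported 130.7 → residual 0.1 km
  PKD: calculated 115.6 vs reported 92.2 → residual 23.4 km
  RID: calculated 74.0 vs reported 74.1 → residual 0.1 km
  HAWA: calculated 150.8 vs reported 150.8 → residual 0.0 km
TPNV, RID, HAWA are mutually consistent (residuals ≈ 0); PKD is off by 23.4 km.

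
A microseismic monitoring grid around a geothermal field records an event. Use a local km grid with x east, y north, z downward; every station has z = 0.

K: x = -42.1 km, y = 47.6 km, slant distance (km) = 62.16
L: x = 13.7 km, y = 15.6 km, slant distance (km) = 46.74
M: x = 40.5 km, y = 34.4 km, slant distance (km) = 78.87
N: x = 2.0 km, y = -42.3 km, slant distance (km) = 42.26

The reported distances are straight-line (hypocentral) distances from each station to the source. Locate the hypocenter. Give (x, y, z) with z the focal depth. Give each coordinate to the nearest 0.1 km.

x ≈ -23.3 km, y ≈ -10.5 km, depth ≈ 11.6 km

Each station gives a sphere (x−x_i)² + (y−y_i)² + z² = d_i² (stations at z=0).
Subtracting the K sphere from L and M: z² cancels, leaving linear equations in x and y:
111.6 x − 64.0 y = -1927.88
165.2 x − 26.4 y = -3571.17
Solving: x ≈ -23.295, y ≈ -10.497 km (keep extra digits for the depth step; rounded: -23.3, -10.5).
Then from the K sphere: z² = 62.16² − (x + 42.1)² − (y − 47.6)² with x = -23.295, y = -10.497, so z ≈ 11.618 ≈ 11.6 km.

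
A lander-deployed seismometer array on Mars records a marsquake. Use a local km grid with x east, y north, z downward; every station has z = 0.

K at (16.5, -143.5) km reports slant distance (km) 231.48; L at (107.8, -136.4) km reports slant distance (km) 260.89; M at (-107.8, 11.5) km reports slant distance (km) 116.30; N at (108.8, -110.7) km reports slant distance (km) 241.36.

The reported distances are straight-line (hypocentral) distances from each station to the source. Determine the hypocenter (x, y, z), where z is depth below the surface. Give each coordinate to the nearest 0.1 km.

Each station gives a sphere (x−x_i)² + (y−y_i)² + z² = d_i² (stations at z=0).
Subtracting the K sphere from L and M: z² cancels, leaving linear equations in x and y:
182.6 x + 14.2 y = -5119.30
-248.6 x + 310.0 y = 30945.89
Solving: x ≈ -33.697, y ≈ 72.803 km (keep extra digits for the depth step; rounded: -33.7, 72.8).
Then from the K sphere: z² = 231.48² − (x − 16.5)² − (y + 143.5)² with x = -33.697, y = 72.803, so z ≈ 65.393 ≈ 65.4 km.

(-33.7, 72.8, 65.4)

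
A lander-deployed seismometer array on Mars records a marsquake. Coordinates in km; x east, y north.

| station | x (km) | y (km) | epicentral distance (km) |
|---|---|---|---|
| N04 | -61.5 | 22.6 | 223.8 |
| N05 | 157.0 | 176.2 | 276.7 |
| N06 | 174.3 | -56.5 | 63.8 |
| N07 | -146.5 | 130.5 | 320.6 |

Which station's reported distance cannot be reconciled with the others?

Solve using three stations at a time. Using N04, N05, N06 (subtract circle equations pairwise → linear system) gives (x, y) ≈ (126.5, -98.8).
Distances from that point to each station vs reported:
  N04: calculated 223.8 vs reported 223.8 → residual 0.0 km
  N05: calculated 276.7 vs reported 276.7 → residual 0.0 km
  N06: calculated 63.8 vs reported 63.8 → residual 0.0 km
  N07: calculated 356.5 vs reported 320.6 → residual 35.9 km
N04, N05, N06 are mutually consistent (residuals ≈ 0); N07 is off by 35.9 km.

N07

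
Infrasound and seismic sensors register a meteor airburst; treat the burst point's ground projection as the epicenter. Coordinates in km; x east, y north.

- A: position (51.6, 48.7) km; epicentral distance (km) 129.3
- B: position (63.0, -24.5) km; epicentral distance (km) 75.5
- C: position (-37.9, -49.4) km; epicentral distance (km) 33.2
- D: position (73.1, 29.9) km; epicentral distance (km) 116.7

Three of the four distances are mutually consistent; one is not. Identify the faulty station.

Solve using three stations at a time. Using B, C, D (subtract circle equations pairwise → linear system) gives (x, y) ≈ (-5.4, -56.4).
Distances from that point to each station vs reported:
  A: calculated 119.6 vs reported 129.3 → residual 9.7 km
  B: calculated 75.5 vs reported 75.5 → residual 0.0 km
  C: calculated 33.2 vs reported 33.2 → residual 0.0 km
  D: calculated 116.7 vs reported 116.7 → residual 0.0 km
B, C, D are mutually consistent (residuals ≈ 0); A is off by 9.7 km.

A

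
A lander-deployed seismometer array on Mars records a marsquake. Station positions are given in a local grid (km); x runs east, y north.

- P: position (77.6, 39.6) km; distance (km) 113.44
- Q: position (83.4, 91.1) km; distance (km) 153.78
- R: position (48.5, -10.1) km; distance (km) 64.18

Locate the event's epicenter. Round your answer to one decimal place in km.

Circle about each station: (x − 77.6)² + (y − 39.6)² = 113.44²; (x − 83.4)² + (y − 91.1)² = 153.78²; (x − 48.5)² + (y + 10.1)² = 64.18².
Subtracting the P equation from the Q and R equations removes the quadratic terms:
11.6 x + 103.0 y = -3114.80
-58.2 x − 99.4 y = 3613.90
Solving the 2×2 system: x ≈ -12.9, y ≈ -28.8 km.

x ≈ -12.9 km, y ≈ -28.8 km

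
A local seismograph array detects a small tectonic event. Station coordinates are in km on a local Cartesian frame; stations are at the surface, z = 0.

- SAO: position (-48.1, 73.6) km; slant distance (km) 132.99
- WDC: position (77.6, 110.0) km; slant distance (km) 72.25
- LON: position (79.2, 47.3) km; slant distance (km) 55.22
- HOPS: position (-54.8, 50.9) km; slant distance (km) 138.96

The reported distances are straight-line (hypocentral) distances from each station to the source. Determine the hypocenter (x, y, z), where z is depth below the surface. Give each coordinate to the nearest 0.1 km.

x ≈ 73.2 km, y ≈ 61.2 km, depth ≈ 53.1 km

Each station gives a sphere (x−x_i)² + (y−y_i)² + z² = d_i² (stations at z=0).
Subtracting the SAO sphere from WDC and LON: z² cancels, leaving linear equations in x and y:
251.4 x + 72.8 y = 22857.47
254.6 x − 52.6 y = 15416.45
Solving: x ≈ 73.197, y ≈ 61.206 km (keep extra digits for the depth step; rounded: 73.2, 61.2).
Then from the SAO sphere: z² = 132.99² − (x + 48.1)² − (y − 73.6)² with x = 73.197, y = 61.206, so z ≈ 53.101 ≈ 53.1 km.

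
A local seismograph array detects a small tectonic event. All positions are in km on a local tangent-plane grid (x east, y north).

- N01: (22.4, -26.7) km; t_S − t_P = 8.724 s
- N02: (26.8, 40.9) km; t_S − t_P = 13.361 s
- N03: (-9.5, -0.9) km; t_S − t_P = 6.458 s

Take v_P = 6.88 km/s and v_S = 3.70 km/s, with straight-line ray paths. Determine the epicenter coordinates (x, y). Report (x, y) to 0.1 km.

Distance from S−P lag: d = Δt · v_P v_S / (v_P − v_S) = Δt · (6.88·3.70)/(6.88−3.70) ≈ 8.0050·Δt.
So d_N01 = 69.84, d_N02 = 106.96, d_N03 = 51.70 km.
Circle about each station: (x − 22.4)² + (y + 26.7)² = 69.84²; (x − 26.8)² + (y − 40.9)² = 106.96²; (x + 9.5)² + (y + 0.9)² = 51.70².
Subtracting the N01 equation from the N02 and N03 equations removes the quadratic terms:
8.8 x + 135.2 y = -5386.42
-63.8 x + 51.6 y = 1081.15
Solving the 2×2 system: x ≈ -46.7, y ≈ -36.8 km.

(-46.7, -36.8)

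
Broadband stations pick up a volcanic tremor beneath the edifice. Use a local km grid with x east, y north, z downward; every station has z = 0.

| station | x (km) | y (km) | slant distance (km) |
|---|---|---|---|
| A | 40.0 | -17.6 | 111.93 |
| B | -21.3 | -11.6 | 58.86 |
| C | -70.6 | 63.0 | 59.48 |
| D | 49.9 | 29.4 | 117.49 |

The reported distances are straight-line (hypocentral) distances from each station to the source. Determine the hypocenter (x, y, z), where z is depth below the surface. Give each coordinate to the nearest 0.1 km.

Each station gives a sphere (x−x_i)² + (y−y_i)² + z² = d_i² (stations at z=0).
Subtracting the A sphere from B and C: z² cancels, leaving linear equations in x and y:
-122.6 x + 12.0 y = 7742.32
-221.2 x + 161.2 y = 16034.05
Solving: x ≈ -61.703, y ≈ 14.798 km (keep extra digits for the depth step; rounded: -61.7, 14.8).
Then from the A sphere: z² = 111.93² − (x − 40.0)² − (y + 17.6)² with x = -61.703, y = 14.798, so z ≈ 33.693 ≈ 33.7 km.

x ≈ -61.7 km, y ≈ 14.8 km, depth ≈ 33.7 km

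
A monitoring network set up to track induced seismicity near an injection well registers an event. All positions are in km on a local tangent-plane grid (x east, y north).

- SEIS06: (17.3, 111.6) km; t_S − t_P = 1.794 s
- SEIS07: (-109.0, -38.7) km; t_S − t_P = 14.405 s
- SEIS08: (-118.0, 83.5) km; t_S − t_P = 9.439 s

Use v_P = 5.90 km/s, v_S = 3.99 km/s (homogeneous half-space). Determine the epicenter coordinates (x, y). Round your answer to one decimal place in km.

-3.5 km east, 104.1 km north

Distance from S−P lag: d = Δt · v_P v_S / (v_P − v_S) = Δt · (5.90·3.99)/(5.90−3.99) ≈ 12.3251·Δt.
So d_SEIS06 = 22.11, d_SEIS07 = 177.54, d_SEIS08 = 116.34 km.
Circle about each station: (x − 17.3)² + (y − 111.6)² = 22.11²; (x + 109.0)² + (y + 38.7)² = 177.54²; (x + 118.0)² + (y − 83.5)² = 116.34².
Subtracting the SEIS06 equation from the SEIS07 and SEIS08 equations removes the quadratic terms:
-252.6 x − 300.6 y = -30406.76
-270.6 x − 56.2 y = -4903.74
Solving the 2×2 system: x ≈ -3.5, y ≈ 104.1 km.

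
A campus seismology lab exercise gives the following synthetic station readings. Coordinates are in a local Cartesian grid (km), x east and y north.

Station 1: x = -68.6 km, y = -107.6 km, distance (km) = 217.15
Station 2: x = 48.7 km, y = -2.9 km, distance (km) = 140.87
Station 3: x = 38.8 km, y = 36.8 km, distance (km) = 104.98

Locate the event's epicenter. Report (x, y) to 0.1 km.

Circle about each station: (x + 68.6)² + (y + 107.6)² = 217.15²; (x − 48.7)² + (y + 2.9)² = 140.87²; (x − 38.8)² + (y − 36.8)² = 104.98².
Subtracting the Station 1 equation from the Station 2 and Station 3 equations removes the quadratic terms:
234.6 x + 209.4 y = 13406.15
214.8 x + 288.8 y = 22709.28
Solving the 2×2 system: x ≈ -38.8, y ≈ 107.5 km.
Check against Station 1 (with the unrounded x, y): √((x + 68.6)²+(y + 107.6)²) = 217.15 ≈ 217.15 km. ✓

-38.8 km east, 107.5 km north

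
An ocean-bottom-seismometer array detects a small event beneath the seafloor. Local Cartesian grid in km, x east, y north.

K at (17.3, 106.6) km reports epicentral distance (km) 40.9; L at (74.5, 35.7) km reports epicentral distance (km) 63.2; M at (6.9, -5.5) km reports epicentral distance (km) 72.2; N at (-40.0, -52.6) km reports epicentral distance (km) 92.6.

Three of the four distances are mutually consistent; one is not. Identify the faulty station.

N

Solve using three stations at a time. Using K, L, M (subtract circle equations pairwise → linear system) gives (x, y) ≈ (18.9, 65.7).
Distances from that point to each station vs reported:
  K: calculated 40.9 vs reported 40.9 → residual 0.0 km
  L: calculated 63.2 vs reported 63.2 → residual 0.0 km
  M: calculated 72.2 vs reported 72.2 → residual 0.0 km
  N: calculated 132.1 vs reported 92.6 → residual 39.5 km
K, L, M are mutually consistent (residuals ≈ 0); N is off by 39.5 km.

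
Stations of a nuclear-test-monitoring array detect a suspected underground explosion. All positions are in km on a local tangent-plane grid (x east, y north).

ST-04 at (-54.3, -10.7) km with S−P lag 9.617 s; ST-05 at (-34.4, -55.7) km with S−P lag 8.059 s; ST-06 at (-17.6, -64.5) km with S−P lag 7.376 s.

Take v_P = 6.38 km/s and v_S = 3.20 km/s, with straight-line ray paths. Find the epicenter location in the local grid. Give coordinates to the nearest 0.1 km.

Distance from S−P lag: d = Δt · v_P v_S / (v_P − v_S) = Δt · (6.38·3.20)/(6.38−3.20) ≈ 6.4201·Δt.
So d_ST-04 = 61.74, d_ST-05 = 51.74, d_ST-06 = 47.35 km.
Circle about each station: (x + 54.3)² + (y + 10.7)² = 61.74²; (x + 34.4)² + (y + 55.7)² = 51.74²; (x + 17.6)² + (y + 64.5)² = 47.35².
Subtracting pairs of circle equations eliminates x²+y² and gives linear equations (the radical axes):
39.8 x − 90.0 y = 2357.67
73.4 x − 107.6 y = 2976.84
Solving the 2×2 system: x ≈ 6.1, y ≈ -23.5 km.
Check against ST-04 (with the unrounded x, y): √((x + 54.3)²+(y + 10.7)²) = 61.76 ≈ 61.74 km. ✓

x ≈ 6.1 km, y ≈ -23.5 km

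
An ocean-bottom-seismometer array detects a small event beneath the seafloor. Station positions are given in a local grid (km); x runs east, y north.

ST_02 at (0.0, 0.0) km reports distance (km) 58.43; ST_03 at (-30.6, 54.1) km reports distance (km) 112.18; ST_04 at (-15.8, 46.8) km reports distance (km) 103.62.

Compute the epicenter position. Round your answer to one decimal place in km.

x ≈ -13.7 km, y ≈ -56.8 km

Circle about each station: x² + y² = 58.43²; (x + 30.6)² + (y − 54.1)² = 112.18²; (x + 15.8)² + (y − 46.8)² = 103.62².
Subtracting pairs of circle equations eliminates x²+y² and gives linear equations (the radical axes):
-61.2 x + 108.2 y = -5307.12
-31.6 x + 93.6 y = -4883.16
Solving the 2×2 system: x ≈ -13.7, y ≈ -56.8 km.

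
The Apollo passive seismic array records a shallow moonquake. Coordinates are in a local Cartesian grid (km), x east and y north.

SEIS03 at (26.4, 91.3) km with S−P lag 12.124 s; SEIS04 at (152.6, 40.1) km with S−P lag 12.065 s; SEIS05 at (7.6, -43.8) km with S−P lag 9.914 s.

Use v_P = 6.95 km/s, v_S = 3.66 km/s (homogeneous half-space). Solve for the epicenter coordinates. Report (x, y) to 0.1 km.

Distance from S−P lag: d = Δt · v_P v_S / (v_P − v_S) = Δt · (6.95·3.66)/(6.95−3.66) ≈ 7.7316·Δt.
So d_SEIS03 = 93.74, d_SEIS04 = 93.28, d_SEIS05 = 76.65 km.
Circle about each station: (x − 26.4)² + (y − 91.3)² = 93.74²; (x − 152.6)² + (y − 40.1)² = 93.28²; (x − 7.6)² + (y + 43.8)² = 76.65².
Subtracting the SEIS03 equation from the SEIS04 and SEIS05 equations removes the quadratic terms:
252.4 x − 102.4 y = 15948.15
-37.6 x − 270.2 y = -4144.48
Solving the 2×2 system: x ≈ 65.7, y ≈ 6.2 km.

65.7 km east, 6.2 km north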